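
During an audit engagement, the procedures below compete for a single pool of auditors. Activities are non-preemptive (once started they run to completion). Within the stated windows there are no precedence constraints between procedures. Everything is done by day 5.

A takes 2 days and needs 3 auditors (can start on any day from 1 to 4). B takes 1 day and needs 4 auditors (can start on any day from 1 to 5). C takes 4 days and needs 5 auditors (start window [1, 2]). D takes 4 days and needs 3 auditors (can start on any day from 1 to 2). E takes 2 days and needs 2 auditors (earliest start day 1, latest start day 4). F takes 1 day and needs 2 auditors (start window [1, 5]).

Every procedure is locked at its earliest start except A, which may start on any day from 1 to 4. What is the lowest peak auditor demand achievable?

16

A@1: d1:19  d2:13  d3:8  d4:8  d5:0 → peak 19
A@2: d1:16  d2:13  d3:11  d4:8  d5:0 → peak 16
A@3: d1:16  d2:10  d3:11  d4:11  d5:0 → peak 16
A@4: d1:16  d2:10  d3:8  d4:11  d5:3 → peak 16
Best is A@2, peak 16.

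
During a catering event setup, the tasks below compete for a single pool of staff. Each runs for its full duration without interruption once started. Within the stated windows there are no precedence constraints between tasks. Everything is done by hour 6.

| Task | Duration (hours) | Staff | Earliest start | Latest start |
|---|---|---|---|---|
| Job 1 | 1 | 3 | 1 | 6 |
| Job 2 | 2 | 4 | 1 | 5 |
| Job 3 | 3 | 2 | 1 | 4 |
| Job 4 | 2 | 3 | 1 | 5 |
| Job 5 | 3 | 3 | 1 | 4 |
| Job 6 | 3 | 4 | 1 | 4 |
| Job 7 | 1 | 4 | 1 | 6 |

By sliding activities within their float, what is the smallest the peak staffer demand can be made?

Early-start (Job 1@1, Job 2@1, Job 3@1, Job 4@1, Job 5@1, Job 6@1, Job 7@1) gives peak 23: h1:23  h2:16  h3:9  h4:0  h5:0  h6:0.
Shift Job 2→4, Job 4→2, Job 6→4, Job 7→6.
Schedule Job 1@1, Job 2@4, Job 3@1, Job 4@2, Job 5@1, Job 6@4, Job 7@6: h1:8  h2:8  h3:8  h4:8  h5:8  h6:8 — peak 8.
Total staffer-hours = 48 over 6 hours ⇒ peak ≥ ⌈48/6⌉ = 8, so 8 is optimal.

8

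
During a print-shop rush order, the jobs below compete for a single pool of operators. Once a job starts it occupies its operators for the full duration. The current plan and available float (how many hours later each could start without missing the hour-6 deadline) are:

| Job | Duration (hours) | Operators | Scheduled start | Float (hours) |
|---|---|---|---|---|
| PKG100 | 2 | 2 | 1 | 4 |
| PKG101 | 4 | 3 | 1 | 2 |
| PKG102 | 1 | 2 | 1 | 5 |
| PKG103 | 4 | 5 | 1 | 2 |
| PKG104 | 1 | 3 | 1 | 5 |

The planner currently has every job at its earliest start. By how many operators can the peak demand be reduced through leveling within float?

7

Early-start peak: h1:15  h2:10  h3:8  h4:8  h5:0  h6:0 ⇒ 15.
Leveled (PKG100@1, PKG101@1, PKG102@1, PKG103@3, PKG104@2): h1:7  h2:8  h3:8  h4:8  h5:5  h6:5 ⇒ 8.
Reduction 15 − 8 = 7.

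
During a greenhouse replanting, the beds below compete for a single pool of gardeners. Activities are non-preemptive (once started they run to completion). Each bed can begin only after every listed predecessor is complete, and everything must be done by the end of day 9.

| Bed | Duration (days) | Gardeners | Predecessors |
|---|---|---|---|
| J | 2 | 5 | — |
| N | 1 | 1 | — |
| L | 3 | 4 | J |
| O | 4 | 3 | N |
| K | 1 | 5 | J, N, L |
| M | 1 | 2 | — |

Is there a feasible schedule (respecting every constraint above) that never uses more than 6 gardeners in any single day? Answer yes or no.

no

The minimum achievable peak is 7; 6 < 7, so no feasible schedule stays within the cap.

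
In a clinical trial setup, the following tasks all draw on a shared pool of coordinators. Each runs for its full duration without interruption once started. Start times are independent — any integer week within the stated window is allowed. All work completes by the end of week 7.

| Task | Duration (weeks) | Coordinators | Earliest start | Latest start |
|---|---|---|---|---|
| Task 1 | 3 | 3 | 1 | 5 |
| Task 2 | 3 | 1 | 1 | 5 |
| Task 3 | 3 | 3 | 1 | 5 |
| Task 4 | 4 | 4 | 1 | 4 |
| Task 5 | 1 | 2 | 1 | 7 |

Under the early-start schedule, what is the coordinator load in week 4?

4

At early start, week 4 has: Task 4.
Demand: 4 = 4.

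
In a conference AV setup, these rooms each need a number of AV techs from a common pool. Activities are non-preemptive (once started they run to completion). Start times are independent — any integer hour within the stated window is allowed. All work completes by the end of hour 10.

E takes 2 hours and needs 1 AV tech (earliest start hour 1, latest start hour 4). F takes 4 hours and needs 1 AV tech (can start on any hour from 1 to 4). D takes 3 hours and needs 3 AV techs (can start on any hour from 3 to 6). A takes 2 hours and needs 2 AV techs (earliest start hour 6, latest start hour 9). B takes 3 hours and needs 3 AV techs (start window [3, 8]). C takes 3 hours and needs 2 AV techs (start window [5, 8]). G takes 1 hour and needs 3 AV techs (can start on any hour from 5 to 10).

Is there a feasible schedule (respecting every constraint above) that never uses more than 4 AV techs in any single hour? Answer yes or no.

no

The minimum achievable peak is 5; 4 < 5, so no feasible schedule stays within the cap.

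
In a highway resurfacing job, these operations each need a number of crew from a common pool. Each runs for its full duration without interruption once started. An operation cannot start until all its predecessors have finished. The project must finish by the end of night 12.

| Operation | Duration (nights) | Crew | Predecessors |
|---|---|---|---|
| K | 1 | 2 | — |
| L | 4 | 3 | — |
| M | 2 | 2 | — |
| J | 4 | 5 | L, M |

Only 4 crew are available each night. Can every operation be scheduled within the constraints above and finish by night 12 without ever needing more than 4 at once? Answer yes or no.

no

The minimum achievable peak is 5; 4 < 5, so no feasible schedule stays within the cap.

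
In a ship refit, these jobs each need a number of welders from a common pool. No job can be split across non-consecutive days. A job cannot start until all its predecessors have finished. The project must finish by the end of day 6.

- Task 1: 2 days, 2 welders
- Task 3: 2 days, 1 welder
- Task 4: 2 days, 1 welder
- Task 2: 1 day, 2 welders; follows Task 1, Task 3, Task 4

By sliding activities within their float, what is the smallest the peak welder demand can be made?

2

Early-start (Task 1@1, Task 3@1, Task 4@1, Task 2@3) gives peak 4: d1:4  d2:4  d3:2  d4:0  d5:0  d6:0.
Shift Task 3→3, Task 4→3, Task 2→5.
Schedule Task 1@1, Task 3@3, Task 4@3, Task 2@5: d1:2  d2:2  d3:2  d4:2  d5:2  d6:0 — peak 2.
Total welder-days = 10 over 6 days ⇒ peak ≥ ⌈10/6⌉ = 2, so 2 is optimal.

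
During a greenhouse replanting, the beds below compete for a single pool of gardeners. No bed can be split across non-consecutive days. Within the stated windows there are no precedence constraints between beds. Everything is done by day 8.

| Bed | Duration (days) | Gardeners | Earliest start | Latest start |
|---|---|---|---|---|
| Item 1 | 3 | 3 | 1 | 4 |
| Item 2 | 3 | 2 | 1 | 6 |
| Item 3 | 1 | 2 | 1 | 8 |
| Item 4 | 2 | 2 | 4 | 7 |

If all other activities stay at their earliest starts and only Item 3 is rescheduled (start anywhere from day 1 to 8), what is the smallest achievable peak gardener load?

Item 3@1: d1:7  d2:5  d3:5  d4:2  d5:2  d6:0  d7:0  d8:0 → peak 7
Item 3@2: d1:5  d2:7  d3:5  d4:2  d5:2  d6:0  d7:0  d8:0 → peak 7
Item 3@3: d1:5  d2:5  d3:7  d4:2  d5:2  d6:0  d7:0  d8:0 → peak 7
Item 3@4: d1:5  d2:5  d3:5  d4:4  d5:2  d6:0  d7:0  d8:0 → peak 5
Item 3@5: d1:5  d2:5  d3:5  d4:2  d5:4  d6:0  d7:0  d8:0 → peak 5
Item 3@6: d1:5  d2:5  d3:5  d4:2  d5:2  d6:2  d7:0  d8:0 → peak 5
Item 3@7: d1:5  d2:5  d3:5  d4:2  d5:2  d6:0  d7:2  d8:0 → peak 5
Item 3@8: d1:5  d2:5  d3:5  d4:2  d5:2  d6:0  d7:0  d8:2 → peak 5
Best is Item 3@4, peak 5.

5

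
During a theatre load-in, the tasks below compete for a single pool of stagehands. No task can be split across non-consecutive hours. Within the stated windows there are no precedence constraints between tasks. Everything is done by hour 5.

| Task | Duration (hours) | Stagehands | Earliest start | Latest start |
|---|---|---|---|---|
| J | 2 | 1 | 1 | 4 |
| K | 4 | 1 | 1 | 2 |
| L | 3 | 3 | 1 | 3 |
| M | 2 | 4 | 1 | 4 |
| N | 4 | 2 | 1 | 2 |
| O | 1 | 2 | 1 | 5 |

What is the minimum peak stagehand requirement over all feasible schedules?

7

Early-start (J@1, K@1, L@1, M@1, N@1, O@1) gives peak 13: h1:13  h2:11  h3:6  h4:3  h5:0.
Shift M→4, O→5.
Schedule J@1, K@1, L@1, M@4, N@1, O@5: h1:7  h2:7  h3:6  h4:7  h5:6 — peak 7.
Total stagehand-hours = 33 over 5 hours ⇒ peak ≥ ⌈33/5⌉ = 7, so 7 is optimal.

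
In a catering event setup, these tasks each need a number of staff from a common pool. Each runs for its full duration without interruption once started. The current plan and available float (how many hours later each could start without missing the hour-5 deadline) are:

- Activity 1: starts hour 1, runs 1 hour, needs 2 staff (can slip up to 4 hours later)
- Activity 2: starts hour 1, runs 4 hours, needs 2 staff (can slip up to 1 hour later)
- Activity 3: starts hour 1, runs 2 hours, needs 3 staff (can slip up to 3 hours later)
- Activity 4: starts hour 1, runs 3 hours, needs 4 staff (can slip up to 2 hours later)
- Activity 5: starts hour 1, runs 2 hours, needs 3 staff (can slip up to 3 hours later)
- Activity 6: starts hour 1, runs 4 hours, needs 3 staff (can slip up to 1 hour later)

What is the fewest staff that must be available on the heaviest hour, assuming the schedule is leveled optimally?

11

Early-start (Activity 1@1, Activity 2@1, Activity 3@1, Activity 4@1, Activity 5@1, Activity 6@1) gives peak 17: h1:17  h2:15  h3:9  h4:5  h5:0.
Shift Activity 4→3, Activity 6→2.
Schedule Activity 1@1, Activity 2@1, Activity 3@1, Activity 4@3, Activity 5@1, Activity 6@2: h1:10  h2:11  h3:9  h4:9  h5:7 — peak 11.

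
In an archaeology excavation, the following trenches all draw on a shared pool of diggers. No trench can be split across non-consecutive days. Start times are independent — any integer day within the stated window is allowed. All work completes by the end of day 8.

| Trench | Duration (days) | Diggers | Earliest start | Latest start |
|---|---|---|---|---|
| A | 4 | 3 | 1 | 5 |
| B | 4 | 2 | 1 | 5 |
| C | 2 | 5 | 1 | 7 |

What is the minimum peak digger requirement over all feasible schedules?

Early-start (A@1, B@1, C@1) gives peak 10: d1:10  d2:10  d3:5  d4:5  d5:0  d6:0  d7:0  d8:0.
Shift C→5.
Schedule A@1, B@1, C@5: d1:5  d2:5  d3:5  d4:5  d5:5  d6:5  d7:0  d8:0 — peak 5.

5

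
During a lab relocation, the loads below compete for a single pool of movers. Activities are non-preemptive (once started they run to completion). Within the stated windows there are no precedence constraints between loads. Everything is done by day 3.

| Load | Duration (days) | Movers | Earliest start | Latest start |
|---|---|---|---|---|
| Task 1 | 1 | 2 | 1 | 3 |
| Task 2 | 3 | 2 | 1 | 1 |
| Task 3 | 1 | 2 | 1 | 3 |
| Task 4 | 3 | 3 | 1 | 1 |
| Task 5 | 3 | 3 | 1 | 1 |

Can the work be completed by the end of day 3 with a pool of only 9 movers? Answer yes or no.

no

Total mover-days = 28; over 3 days the average is 28/3 > 9, so some day must exceed 9.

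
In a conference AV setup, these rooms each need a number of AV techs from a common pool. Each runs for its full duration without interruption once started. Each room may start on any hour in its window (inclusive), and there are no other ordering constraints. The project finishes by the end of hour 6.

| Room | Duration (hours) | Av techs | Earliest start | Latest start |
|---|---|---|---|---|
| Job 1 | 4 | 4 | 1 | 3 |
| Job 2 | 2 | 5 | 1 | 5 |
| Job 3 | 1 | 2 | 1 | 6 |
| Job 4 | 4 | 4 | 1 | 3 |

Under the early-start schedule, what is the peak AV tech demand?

15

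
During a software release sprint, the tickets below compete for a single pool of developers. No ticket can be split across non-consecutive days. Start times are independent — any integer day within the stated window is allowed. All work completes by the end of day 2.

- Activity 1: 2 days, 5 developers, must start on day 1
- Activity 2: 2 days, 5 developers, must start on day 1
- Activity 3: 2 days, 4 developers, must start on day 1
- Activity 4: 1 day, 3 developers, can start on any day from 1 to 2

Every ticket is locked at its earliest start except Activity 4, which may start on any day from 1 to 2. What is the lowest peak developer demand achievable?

Activity 4@1: d1:17  d2:14 → peak 17
Activity 4@2: d1:14  d2:17 → peak 17
Best is Activity 4@1, peak 17.

17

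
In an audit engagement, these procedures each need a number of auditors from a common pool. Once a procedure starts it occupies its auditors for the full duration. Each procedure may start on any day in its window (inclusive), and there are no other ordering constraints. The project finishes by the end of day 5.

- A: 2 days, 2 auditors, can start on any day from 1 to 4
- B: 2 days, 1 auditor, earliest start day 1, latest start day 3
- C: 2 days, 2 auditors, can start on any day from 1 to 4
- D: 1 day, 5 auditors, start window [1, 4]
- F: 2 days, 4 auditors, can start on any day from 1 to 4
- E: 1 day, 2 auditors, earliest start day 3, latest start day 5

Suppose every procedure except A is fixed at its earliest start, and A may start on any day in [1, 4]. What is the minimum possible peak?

12

A@1: d1:14  d2:9  d3:2  d4:0  d5:0 → peak 14
A@2: d1:12  d2:9  d3:4  d4:0  d5:0 → peak 12
A@3: d1:12  d2:7  d3:4  d4:2  d5:0 → peak 12
A@4: d1:12  d2:7  d3:2  d4:2  d5:2 → peak 12
Best is A@2, peak 12.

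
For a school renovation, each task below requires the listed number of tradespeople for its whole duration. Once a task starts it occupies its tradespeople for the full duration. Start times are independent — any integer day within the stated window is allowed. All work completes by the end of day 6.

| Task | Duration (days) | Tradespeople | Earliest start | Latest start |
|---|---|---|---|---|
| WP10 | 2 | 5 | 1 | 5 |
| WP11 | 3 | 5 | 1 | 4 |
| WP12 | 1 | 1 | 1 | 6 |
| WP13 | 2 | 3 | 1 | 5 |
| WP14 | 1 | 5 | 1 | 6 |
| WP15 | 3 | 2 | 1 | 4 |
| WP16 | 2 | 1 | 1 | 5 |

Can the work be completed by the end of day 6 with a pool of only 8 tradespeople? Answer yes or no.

yes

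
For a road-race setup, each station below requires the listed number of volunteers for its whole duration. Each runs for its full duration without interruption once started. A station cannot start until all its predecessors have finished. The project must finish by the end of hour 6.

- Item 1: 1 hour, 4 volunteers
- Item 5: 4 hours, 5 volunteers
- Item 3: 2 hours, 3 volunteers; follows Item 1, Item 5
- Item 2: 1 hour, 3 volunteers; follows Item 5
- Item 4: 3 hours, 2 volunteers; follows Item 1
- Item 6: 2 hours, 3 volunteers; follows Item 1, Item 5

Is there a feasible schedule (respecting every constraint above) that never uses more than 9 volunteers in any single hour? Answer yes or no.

Schedule Item 1@1, Item 5@1, Item 3@5, Item 2@5, Item 4@2, Item 6@5: h1:9  h2:7  h3:7  h4:7  h5:9  h6:6 — peak 9 ≤ 9.

yes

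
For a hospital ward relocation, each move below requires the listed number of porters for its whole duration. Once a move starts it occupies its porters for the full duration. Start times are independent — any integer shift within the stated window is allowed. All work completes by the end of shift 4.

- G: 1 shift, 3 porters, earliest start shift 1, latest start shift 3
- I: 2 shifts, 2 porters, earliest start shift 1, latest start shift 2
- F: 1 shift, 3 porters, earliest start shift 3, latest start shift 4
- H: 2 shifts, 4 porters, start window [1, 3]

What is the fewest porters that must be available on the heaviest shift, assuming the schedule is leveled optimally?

6

Early-start (G@1, I@1, F@3, H@1) gives peak 9: s1:9  s2:6  s3:3  s4:0.
Shift F→4, H→2.
Schedule G@1, I@1, F@4, H@2: s1:5  s2:6  s3:4  s4:3 — peak 6.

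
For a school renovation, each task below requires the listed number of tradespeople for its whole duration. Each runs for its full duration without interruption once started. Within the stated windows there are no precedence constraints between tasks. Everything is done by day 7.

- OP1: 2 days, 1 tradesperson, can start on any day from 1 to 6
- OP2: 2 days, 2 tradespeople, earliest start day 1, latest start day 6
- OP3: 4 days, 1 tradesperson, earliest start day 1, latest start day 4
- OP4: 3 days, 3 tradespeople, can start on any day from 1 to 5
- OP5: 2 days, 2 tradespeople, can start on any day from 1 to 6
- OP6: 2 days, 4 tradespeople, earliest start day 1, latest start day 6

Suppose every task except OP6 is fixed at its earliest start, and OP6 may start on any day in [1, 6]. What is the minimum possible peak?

OP6@1: d1:13  d2:13  d3:4  d4:1  d5:0  d6:0  d7:0 → peak 13
OP6@2: d1:9  d2:13  d3:8  d4:1  d5:0  d6:0  d7:0 → peak 13
OP6@3: d1:9  d2:9  d3:8  d4:5  d5:0  d6:0  d7:0 → peak 9
OP6@4: d1:9  d2:9  d3:4  d4:5  d5:4  d6:0  d7:0 → peak 9
OP6@5: d1:9  d2:9  d3:4  d4:1  d5:4  d6:4  d7:0 → peak 9
OP6@6: d1:9  d2:9  d3:4  d4:1  d5:0  d6:4  d7:4 → peak 9
Best is OP6@3, peak 9.

9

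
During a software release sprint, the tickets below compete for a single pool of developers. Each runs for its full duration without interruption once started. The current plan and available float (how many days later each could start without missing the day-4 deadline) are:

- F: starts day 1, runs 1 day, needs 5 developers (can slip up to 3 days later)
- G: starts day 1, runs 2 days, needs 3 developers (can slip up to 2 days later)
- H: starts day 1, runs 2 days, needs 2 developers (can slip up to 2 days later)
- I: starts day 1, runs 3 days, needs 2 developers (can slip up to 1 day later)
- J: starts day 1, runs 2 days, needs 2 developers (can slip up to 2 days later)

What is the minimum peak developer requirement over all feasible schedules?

Early-start (F@1, G@1, H@1, I@1, J@1) gives peak 14: d1:14  d2:9  d3:2  d4:0.
Shift G→2, I→2, J→3.
Schedule F@1, G@2, H@1, I@2, J@3: d1:7  d2:7  d3:7  d4:4 — peak 7.
Total developer-days = 25 over 4 days ⇒ peak ≥ ⌈25/4⌉ = 7, so 7 is optimal.

7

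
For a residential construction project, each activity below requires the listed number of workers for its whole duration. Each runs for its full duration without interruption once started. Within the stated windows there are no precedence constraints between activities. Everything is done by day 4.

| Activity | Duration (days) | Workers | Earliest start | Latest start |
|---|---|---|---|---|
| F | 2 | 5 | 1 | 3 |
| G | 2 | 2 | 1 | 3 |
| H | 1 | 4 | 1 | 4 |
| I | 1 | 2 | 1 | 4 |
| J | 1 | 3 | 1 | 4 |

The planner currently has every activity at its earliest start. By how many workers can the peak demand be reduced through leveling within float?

Early-start peak: d1:16  d2:7  d3:0  d4:0 ⇒ 16.
Leveled (F@1, G@1, H@3, I@3, J@4): d1:7  d2:7  d3:6  d4:3 ⇒ 7.
Reduction 16 − 7 = 9.

9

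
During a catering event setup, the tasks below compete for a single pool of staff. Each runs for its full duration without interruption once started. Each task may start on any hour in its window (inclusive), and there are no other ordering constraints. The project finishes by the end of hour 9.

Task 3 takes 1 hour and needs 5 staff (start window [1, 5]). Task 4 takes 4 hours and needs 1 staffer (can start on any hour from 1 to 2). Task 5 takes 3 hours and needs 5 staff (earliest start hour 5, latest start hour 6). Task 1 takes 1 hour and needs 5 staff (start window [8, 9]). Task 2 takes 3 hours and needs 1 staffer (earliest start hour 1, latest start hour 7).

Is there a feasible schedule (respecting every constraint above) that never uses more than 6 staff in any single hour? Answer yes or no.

Schedule Task 3@1, Task 4@2, Task 5@6, Task 1@9, Task 2@2: h1:5  h2:2  h3:2  h4:2  h5:1  h6:5  h7:5  h8:5  h9:5 — peak 5 ≤ 6.

yes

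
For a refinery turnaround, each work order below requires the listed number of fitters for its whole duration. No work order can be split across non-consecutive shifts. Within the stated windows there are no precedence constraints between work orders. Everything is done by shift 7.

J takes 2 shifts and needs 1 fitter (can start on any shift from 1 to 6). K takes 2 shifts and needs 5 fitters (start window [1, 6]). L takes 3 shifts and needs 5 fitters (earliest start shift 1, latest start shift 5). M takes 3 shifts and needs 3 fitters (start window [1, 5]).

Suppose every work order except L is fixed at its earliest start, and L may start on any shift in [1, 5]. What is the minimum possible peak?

9

L@1: s1:14  s2:14  s3:8  s4:0  s5:0  s6:0  s7:0 → peak 14
L@2: s1:9  s2:14  s3:8  s4:5  s5:0  s6:0  s7:0 → peak 14
L@3: s1:9  s2:9  s3:8  s4:5  s5:5  s6:0  s7:0 → peak 9
L@4: s1:9  s2:9  s3:3  s4:5  s5:5  s6:5  s7:0 → peak 9
L@5: s1:9  s2:9  s3:3  s4:0  s5:5  s6:5  s7:5 → peak 9
Best is L@3, peak 9.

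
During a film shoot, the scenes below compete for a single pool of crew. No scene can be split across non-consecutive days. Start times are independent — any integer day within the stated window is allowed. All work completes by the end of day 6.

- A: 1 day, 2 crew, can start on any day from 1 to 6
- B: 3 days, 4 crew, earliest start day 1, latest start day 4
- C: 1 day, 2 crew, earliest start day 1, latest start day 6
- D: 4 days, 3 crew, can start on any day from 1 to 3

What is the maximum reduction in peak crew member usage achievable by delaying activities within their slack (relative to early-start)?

4

Early-start peak: d1:11  d2:7  d3:7  d4:3  d5:0  d6:0 ⇒ 11.
Leveled (A@1, B@1, C@2, D@3): d1:6  d2:6  d3:7  d4:3  d5:3  d6:3 ⇒ 7.
Reduction 11 − 7 = 4.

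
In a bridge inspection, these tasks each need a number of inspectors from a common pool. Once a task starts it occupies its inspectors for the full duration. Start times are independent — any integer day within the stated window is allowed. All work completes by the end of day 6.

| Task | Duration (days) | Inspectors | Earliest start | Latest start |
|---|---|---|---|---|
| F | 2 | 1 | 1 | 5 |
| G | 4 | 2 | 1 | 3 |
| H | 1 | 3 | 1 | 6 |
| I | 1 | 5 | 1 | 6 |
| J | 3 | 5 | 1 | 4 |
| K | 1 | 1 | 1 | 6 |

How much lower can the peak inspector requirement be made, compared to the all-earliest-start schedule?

Early-start peak: d1:17  d2:8  d3:7  d4:2  d5:0  d6:0 ⇒ 17.
Leveled (F@1, G@1, H@1, I@3, J@4, K@1): d1:7  d2:3  d3:7  d4:7  d5:5  d6:5 ⇒ 7.
Reduction 17 − 7 = 10.

10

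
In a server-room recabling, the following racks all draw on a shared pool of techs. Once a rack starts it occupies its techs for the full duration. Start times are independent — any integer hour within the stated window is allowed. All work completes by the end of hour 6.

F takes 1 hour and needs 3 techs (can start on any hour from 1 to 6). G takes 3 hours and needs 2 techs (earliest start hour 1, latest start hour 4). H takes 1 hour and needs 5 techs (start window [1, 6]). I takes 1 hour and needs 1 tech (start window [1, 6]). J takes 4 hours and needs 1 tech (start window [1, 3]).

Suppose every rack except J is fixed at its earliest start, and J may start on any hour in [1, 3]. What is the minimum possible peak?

11

J@1: h1:12  h2:3  h3:3  h4:1  h5:0  h6:0 → peak 12
J@2: h1:11  h2:3  h3:3  h4:1  h5:1  h6:0 → peak 11
J@3: h1:11  h2:2  h3:3  h4:1  h5:1  h6:1 → peak 11
Best is J@2, peak 11.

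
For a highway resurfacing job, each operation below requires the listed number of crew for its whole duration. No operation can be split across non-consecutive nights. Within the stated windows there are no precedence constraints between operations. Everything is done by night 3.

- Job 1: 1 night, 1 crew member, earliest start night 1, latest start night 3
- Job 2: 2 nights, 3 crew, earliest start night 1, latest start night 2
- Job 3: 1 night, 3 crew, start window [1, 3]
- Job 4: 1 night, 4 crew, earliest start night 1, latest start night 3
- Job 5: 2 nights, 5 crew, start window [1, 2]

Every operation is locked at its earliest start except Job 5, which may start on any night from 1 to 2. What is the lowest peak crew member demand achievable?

Job 5@1: n1:16  n2:8  n3:0 → peak 16
Job 5@2: n1:11  n2:8  n3:5 → peak 11
Best is Job 5@2, peak 11.

11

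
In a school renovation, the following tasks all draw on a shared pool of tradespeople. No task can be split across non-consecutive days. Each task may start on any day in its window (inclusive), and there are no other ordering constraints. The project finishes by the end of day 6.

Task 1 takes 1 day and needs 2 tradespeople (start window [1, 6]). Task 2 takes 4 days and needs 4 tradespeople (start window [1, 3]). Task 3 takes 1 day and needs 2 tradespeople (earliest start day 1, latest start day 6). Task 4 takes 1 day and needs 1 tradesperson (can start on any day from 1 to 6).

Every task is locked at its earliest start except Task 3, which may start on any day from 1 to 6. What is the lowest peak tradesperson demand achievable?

7

Task 3@1: d1:9  d2:4  d3:4  d4:4  d5:0  d6:0 → peak 9
Task 3@2: d1:7  d2:6  d3:4  d4:4  d5:0  d6:0 → peak 7
Task 3@3: d1:7  d2:4  d3:6  d4:4  d5:0  d6:0 → peak 7
Task 3@4: d1:7  d2:4  d3:4  d4:6  d5:0  d6:0 → peak 7
Task 3@5: d1:7  d2:4  d3:4  d4:4  d5:2  d6:0 → peak 7
Task 3@6: d1:7  d2:4  d3:4  d4:4  d5:0  d6:2 → peak 7
Best is Task 3@2, peak 7.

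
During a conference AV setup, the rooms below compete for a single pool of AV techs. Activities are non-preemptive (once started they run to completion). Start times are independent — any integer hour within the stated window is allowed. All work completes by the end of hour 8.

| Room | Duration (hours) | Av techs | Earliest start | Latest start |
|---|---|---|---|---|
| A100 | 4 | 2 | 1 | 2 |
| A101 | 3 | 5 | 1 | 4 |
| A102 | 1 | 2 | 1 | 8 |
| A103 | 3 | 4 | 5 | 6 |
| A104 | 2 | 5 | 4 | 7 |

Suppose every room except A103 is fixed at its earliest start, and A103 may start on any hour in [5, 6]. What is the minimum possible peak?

9

A103@5: h1:9  h2:7  h3:7  h4:7  h5:9  h6:4  h7:4  h8:0 → peak 9
A103@6: h1:9  h2:7  h3:7  h4:7  h5:5  h6:4  h7:4  h8:4 → peak 9
Best is A103@5, peak 9.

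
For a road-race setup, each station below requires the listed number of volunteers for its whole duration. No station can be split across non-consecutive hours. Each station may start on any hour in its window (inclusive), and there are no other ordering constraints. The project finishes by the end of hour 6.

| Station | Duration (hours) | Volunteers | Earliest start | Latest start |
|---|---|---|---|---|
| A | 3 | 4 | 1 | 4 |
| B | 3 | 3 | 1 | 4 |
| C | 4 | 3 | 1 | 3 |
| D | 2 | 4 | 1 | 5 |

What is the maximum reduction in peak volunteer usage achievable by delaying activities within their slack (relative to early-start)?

Early-start peak: h1:14  h2:14  h3:10  h4:3  h5:0  h6:0 ⇒ 14.
Leveled (A@1, B@4, C@1, D@5): h1:7  h2:7  h3:7  h4:6  h5:7  h6:7 ⇒ 7.
Reduction 14 − 7 = 7.

7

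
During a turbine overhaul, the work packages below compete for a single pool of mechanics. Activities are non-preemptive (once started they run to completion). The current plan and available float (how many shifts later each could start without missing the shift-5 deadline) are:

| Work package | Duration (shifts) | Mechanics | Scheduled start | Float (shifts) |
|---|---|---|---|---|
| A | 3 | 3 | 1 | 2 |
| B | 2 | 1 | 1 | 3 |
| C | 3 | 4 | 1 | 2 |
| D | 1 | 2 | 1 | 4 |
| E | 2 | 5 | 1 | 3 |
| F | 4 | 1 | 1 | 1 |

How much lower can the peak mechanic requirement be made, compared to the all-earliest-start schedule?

8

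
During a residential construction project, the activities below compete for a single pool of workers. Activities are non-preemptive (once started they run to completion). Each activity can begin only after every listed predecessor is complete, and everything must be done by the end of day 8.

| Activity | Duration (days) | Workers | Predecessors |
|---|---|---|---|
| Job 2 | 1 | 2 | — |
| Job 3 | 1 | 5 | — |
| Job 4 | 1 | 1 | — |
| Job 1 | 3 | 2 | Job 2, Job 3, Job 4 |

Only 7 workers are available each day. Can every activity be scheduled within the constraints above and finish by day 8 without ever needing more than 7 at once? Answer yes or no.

yes

Schedule Job 2@1, Job 3@2, Job 4@1, Job 1@3: d1:3  d2:5  d3:2  d4:2  d5:2  d6:0  d7:0  d8:0 — peak 5 ≤ 7.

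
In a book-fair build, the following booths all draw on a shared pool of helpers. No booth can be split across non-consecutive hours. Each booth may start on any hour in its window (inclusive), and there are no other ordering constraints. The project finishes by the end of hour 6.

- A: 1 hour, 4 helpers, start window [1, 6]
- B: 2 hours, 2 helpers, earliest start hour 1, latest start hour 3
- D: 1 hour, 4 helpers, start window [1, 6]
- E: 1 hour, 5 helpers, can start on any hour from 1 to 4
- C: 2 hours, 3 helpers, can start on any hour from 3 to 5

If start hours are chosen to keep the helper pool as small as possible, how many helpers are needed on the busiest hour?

Early-start (A@1, B@1, D@1, E@1, C@3) gives peak 15: h1:15  h2:2  h3:3  h4:3  h5:0  h6:0.
Shift B→3, D→5, E→2.
Schedule A@1, B@3, D@5, E@2, C@3: h1:4  h2:5  h3:5  h4:5  h5:4  h6:0 — peak 5.

5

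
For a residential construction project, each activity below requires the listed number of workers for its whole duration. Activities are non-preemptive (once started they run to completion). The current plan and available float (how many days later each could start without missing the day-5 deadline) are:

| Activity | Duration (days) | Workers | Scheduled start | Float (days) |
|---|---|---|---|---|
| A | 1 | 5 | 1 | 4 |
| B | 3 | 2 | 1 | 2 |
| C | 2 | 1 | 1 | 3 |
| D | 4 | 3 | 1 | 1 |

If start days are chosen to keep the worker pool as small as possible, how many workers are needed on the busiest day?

6

Early-start (A@1, B@1, C@1, D@1) gives peak 11: d1:11  d2:6  d3:5  d4:3  d5:0.
Shift B→2, D→2.
Schedule A@1, B@2, C@1, D@2: d1:6  d2:6  d3:5  d4:5  d5:3 — peak 6.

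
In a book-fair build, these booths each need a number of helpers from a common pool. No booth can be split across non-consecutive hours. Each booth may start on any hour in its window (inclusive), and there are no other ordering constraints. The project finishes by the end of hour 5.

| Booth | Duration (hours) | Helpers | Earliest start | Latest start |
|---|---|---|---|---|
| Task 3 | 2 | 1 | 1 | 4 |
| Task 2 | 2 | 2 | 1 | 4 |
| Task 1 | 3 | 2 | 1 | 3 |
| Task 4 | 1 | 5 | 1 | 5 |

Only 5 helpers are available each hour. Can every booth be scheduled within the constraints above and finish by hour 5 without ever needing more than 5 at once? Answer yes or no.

yes

Schedule Task 3@1, Task 2@1, Task 1@1, Task 4@4: h1:5  h2:5  h3:2  h4:5  h5:0 — peak 5 ≤ 5.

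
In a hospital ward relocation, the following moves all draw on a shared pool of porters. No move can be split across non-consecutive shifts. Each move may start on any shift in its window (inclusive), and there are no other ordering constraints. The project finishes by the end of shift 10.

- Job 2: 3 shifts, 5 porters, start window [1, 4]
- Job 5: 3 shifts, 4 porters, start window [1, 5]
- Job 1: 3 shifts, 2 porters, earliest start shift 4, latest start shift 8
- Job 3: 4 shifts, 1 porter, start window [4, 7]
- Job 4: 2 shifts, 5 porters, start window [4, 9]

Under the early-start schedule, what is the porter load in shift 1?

9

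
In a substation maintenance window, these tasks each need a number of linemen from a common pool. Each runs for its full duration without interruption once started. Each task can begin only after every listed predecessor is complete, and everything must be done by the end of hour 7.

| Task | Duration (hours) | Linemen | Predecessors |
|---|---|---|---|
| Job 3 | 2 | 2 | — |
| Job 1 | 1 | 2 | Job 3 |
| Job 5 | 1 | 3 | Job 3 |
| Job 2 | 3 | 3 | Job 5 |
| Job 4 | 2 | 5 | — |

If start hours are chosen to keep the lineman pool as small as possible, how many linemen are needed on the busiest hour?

7

Schedule Job 3@1, Job 1@3, Job 5@3, Job 2@4, Job 4@1: h1:7  h2:7  h3:5  h4:3  h5:3  h6:3  h7:0 — peak 7.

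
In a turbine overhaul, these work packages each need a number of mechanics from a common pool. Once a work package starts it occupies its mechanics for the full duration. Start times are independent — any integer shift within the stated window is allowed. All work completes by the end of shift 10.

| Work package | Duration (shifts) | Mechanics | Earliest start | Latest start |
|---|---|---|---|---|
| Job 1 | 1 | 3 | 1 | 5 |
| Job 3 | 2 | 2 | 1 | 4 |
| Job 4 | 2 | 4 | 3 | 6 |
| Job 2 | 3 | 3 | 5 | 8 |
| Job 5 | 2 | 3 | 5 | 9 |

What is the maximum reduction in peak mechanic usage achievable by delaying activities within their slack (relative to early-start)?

Early-start peak: s1:5  s2:2  s3:4  s4:4  s5:6  s6:6  s7:3  s8:0  s9:0  s10:0 ⇒ 6.
Leveled (Job 1@1, Job 3@2, Job 4@4, Job 2@6, Job 5@9): s1:3  s2:2  s3:2  s4:4  s5:4  s6:3  s7:3  s8:3  s9:3  s10:3 ⇒ 4.
Reduction 6 − 4 = 2.

2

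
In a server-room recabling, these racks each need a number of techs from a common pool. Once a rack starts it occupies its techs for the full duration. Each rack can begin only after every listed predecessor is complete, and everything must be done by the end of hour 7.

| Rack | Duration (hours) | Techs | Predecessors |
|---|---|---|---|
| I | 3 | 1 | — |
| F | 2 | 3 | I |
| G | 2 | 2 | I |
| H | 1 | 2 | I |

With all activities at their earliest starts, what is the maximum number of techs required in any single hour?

7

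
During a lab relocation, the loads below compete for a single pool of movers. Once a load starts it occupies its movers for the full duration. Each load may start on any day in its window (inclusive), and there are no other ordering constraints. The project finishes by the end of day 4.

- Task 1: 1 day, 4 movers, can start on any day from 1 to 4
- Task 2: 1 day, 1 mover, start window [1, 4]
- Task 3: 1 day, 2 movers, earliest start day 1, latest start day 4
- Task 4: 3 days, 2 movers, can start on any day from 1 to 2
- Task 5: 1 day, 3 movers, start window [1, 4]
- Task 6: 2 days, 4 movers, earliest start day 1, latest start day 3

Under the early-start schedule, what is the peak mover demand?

16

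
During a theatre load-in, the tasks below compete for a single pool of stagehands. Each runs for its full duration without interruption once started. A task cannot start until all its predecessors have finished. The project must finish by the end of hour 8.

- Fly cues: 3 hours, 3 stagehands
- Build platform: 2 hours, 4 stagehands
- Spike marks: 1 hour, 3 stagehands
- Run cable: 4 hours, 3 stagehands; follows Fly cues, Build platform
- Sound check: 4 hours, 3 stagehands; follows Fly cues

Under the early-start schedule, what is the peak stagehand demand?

10

Early-start schedule: Fly cues@1, Build platform@1, Spike marks@1, Run cable@4, Sound check@4.
Load per hour: hour 1: 10, hour 2: 7, hour 3: 3, hour 4: 6, hour 5: 6, hour 6: 6, hour 7: 6, hour 8: 0.
Peak is 10.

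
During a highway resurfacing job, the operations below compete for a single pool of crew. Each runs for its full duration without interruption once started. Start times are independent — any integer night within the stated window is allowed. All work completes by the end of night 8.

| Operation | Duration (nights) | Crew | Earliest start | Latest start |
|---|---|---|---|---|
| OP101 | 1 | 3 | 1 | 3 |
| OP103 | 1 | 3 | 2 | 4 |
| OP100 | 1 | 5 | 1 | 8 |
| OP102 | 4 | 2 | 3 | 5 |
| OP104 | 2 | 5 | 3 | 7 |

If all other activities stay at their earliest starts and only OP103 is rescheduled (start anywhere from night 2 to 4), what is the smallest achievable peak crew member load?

OP103@2: n1:8  n2:3  n3:7  n4:7  n5:2  n6:2  n7:0  n8:0 → peak 8
OP103@3: n1:8  n2:0  n3:10  n4:7  n5:2  n6:2  n7:0  n8:0 → peak 10
OP103@4: n1:8  n2:0  n3:7  n4:10  n5:2  n6:2  n7:0  n8:0 → peak 10
Best is OP103@2, peak 8.

8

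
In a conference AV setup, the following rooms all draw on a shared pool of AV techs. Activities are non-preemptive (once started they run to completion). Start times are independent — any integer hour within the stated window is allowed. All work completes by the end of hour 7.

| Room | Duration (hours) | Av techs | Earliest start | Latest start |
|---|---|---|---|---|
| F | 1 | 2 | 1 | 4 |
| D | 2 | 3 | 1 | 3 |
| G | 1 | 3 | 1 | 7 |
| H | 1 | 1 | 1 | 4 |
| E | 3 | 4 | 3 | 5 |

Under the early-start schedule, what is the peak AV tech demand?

9

Early-start schedule: F@1, D@1, G@1, H@1, E@3.
Load per hour: hour 1: 9, hour 2: 3, hour 3: 4, hour 4: 4, hour 5: 4, hour 6: 0, hour 7: 0.
Peak is 9.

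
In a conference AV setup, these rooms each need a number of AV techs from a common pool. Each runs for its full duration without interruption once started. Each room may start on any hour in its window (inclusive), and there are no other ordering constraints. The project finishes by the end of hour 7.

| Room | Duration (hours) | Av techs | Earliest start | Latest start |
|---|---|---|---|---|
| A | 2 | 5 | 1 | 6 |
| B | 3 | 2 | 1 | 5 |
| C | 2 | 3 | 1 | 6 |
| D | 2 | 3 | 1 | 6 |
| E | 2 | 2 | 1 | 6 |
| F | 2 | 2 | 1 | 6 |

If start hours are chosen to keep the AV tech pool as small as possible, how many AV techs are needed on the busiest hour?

6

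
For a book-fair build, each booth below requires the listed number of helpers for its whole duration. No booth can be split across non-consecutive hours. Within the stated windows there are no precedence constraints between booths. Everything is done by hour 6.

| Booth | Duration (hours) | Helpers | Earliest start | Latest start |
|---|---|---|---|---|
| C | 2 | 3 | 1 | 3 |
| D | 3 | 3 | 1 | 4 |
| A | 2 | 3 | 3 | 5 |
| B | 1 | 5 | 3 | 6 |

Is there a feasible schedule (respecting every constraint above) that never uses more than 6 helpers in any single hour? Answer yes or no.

yes

Schedule C@1, D@1, A@3, B@5: h1:6  h2:6  h3:6  h4:3  h5:5  h6:0 — peak 6 ≤ 6.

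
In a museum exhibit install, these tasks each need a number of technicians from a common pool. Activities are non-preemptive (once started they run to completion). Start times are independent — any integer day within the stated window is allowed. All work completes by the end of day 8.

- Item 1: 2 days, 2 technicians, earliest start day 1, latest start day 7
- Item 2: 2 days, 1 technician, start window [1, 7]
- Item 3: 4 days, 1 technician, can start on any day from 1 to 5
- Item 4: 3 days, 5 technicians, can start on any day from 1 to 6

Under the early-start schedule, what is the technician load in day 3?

6

At early start, day 3 has: Item 3, Item 4.
Demand: 1 + 5 = 6.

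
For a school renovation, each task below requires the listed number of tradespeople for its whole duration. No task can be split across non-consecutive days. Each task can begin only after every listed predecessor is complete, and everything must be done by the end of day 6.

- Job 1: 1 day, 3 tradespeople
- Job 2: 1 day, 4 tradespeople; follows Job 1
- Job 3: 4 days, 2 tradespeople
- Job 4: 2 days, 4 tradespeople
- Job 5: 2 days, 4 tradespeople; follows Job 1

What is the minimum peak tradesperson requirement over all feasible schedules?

6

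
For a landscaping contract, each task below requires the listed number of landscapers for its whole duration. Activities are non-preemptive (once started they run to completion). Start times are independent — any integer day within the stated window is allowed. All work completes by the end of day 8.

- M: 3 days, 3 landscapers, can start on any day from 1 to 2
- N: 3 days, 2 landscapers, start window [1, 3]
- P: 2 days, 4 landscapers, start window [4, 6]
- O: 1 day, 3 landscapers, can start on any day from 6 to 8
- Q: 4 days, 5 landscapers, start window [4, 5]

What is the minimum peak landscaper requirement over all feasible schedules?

9

Schedule M@1, N@1, P@4, O@6, Q@4: d1:5  d2:5  d3:5  d4:9  d5:9  d6:8  d7:5  d8:0 — peak 9.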